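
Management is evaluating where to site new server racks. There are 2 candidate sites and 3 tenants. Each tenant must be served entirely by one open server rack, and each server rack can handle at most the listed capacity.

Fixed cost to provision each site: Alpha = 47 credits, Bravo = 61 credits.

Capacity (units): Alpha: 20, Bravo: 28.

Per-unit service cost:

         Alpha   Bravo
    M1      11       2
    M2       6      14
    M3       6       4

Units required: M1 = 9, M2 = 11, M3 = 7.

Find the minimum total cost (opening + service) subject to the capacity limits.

Minimum total cost: 220

Open {Alpha, Bravo}: M1→Bravo 2·9=18, M2→Alpha 6·11=66, M3→Bravo 4·7=28.
Loads: Alpha carries 11/20, Bravo carries 16/28. Service 112; fixed 108; total 220.
Next best feasible plan costs 234.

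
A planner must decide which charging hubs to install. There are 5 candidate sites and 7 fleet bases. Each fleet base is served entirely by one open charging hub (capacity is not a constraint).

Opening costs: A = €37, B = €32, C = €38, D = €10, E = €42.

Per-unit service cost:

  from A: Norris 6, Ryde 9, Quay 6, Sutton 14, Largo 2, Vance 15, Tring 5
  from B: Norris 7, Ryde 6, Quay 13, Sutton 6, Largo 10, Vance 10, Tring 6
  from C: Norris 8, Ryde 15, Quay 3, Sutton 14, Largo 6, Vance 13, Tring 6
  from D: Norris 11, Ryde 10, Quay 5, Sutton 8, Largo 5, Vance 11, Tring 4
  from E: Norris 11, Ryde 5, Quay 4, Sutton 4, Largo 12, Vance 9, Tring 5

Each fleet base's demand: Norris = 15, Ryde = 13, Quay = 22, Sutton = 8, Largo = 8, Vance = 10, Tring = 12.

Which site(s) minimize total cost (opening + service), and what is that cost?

For any fixed open set, each fleet base goes to its cheapest open site; total = fixed + service.
{A, D, E}: Norris→A 6·15=90, Ryde→E 5·13=65, Quay→E 4·22=88, Sutton→E 4·8=32, Largo→A 2·8=16, Vance→E 9·10=90, Tring→D 4·12=48. Service 429; fixed 89; total 518.
{A, E}: service 441 + fixed 79 = 520
{A, C, D, E}: service 407 + fixed 127 = 534
{A, B, C, D, E}: service 407 + fixed 159 = 566
No other subset beats 518.

Open A, D and E; minimum total cost 518.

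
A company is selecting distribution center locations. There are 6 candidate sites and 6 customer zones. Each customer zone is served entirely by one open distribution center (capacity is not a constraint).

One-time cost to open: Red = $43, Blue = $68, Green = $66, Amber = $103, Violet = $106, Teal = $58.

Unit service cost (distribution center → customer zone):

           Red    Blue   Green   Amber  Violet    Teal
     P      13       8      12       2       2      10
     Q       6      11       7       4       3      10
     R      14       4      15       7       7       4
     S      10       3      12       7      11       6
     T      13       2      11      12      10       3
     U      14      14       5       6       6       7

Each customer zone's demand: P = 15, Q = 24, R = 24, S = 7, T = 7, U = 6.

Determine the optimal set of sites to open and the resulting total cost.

For any fixed open set, each customer zone goes to its cheapest open site; total = fixed + service.
{Blue, Violet}: P→Violet 2·15=30, Q→Violet 3·24=72, R→Blue 4·24=96, S→Blue 3·7=21, T→Blue 2·7=14, U→Violet 6·6=36. Service 269; fixed 174; total 443.
{Violet, Teal}: service 297 + fixed 164 = 461
{Blue, Amber}: service 293 + fixed 171 = 464
{Red, Blue, Green, Amber, Violet, Teal}: P→Amber 2·15=30, Q→Violet 3·24=72, R→Blue 4·24=96, S→Blue 3·7=21, T→Blue 2·7=14, U→Green 5·6=30. Service 263; fixed 444; total 707.
No other subset beats 443.

Open Blue and Violet; minimum total cost 443.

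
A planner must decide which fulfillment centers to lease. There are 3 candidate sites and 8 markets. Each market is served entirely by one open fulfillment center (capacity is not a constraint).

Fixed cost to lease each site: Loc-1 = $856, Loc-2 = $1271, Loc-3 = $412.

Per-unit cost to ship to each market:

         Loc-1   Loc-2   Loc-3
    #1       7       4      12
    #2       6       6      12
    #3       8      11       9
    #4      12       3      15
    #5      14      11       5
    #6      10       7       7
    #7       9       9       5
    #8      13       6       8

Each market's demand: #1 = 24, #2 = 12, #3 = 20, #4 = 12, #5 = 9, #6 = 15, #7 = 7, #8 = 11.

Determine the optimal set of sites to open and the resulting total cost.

Open Loc-3 only; minimum total cost 1477.

For any fixed open set, each market goes to its cheapest open site; total = fixed + service.
{Loc-3}: #1→Loc-3 12·24=288, #2→Loc-3 12·12=144, #3→Loc-3 9·20=180, #4→Loc-3 15·12=180, #5→Loc-3 5·9=45, #6→Loc-3 7·15=105, #7→Loc-3 5·7=35, #8→Loc-3 8·11=88. Service 1065; fixed 412; total 1477.
{Loc-1}: #1→Loc-1 7·24=168, #2→Loc-1 6·12=72, #3→Loc-1 8·20=160, #4→Loc-1 12·12=144, #5→Loc-1 14·9=126, #6→Loc-1 10·15=150, #7→Loc-1 9·7=63, #8→Loc-1 13·11=143. Service 1026; fixed 856; total 1882.
{Loc-2}: service 757 + fixed 1271 = 2028
{Loc-1, Loc-2, Loc-3}: #1→Loc-2 4·24=96, #2→Loc-1 6·12=72, #3→Loc-1 8·20=160, #4→Loc-2 3·12=36, #5→Loc-3 5·9=45, #6→Loc-2 7·15=105, #7→Loc-3 5·7=35, #8→Loc-2 6·11=66. Service 615; fixed 2539; total 3154.
No other subset beats 1477.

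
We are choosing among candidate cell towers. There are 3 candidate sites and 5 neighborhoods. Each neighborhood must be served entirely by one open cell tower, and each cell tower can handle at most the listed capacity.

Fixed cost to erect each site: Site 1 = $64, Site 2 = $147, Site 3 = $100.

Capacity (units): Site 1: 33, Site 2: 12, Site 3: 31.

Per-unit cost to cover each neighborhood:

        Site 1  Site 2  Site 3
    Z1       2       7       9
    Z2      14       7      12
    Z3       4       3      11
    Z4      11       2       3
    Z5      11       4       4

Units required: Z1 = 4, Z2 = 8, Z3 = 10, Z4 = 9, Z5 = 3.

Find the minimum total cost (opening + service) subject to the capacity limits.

Minimum total cost: 347

Open {Site 1, Site 3}: Z1→Site 1 2·4=8, Z2→Site 3 12·8=96, Z3→Site 1 4·10=40, Z4→Site 3 3·9=27, Z5→Site 3 4·3=12.
Loads: Site 1 carries 14/33, Site 3 carries 20/31. Service 183; fixed 164; total 347.
Next best feasible plan costs 363.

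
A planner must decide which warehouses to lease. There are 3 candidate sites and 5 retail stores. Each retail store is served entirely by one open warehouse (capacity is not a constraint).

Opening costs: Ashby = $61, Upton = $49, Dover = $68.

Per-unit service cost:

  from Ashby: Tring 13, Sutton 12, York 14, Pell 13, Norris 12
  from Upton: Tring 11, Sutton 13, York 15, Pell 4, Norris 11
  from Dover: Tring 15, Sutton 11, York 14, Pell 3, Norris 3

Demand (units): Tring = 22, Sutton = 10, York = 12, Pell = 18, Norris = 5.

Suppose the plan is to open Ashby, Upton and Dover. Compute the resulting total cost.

Total cost: 767

Each retail store is assigned to its cheapest site among the open ones.
{Ashby, Upton, Dover}: Tring→Upton 11·22=242, Sutton→Dover 11·10=110, York→Ashby 14·12=168, Pell→Dover 3·18=54, Norris→Dover 3·5=15. Service 589; fixed 178; total 767.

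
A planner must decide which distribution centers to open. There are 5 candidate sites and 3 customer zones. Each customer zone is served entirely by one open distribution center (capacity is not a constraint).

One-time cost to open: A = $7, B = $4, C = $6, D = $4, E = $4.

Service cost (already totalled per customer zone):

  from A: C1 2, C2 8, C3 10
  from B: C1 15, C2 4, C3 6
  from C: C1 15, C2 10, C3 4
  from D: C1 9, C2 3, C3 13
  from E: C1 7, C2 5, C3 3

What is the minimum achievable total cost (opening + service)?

Minimum total cost: 19

For any fixed open set, each customer zone goes to its cheapest open site; total = fixed + service.
{E}: C1→E 7, C2→E 5, C3→E 3. Service 15; fixed 4; total 19.
{A, E}: service 10 + fixed 11 = 21
{D, E}: service 13 + fixed 8 = 21
{A, B, C, D, E}: service 8 + fixed 25 = 33
No other subset beats 19.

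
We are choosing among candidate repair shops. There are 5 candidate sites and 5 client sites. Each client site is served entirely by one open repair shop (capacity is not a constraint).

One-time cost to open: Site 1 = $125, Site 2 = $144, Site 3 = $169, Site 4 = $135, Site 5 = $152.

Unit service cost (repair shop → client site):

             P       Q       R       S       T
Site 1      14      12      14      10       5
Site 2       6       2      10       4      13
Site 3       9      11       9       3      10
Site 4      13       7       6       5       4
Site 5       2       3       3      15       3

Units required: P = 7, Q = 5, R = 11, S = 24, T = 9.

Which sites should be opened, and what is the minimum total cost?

Open Site 2 and Site 5; minimum total cost 476.

For any fixed open set, each client site goes to its cheapest open site; total = fixed + service.
{Site 2, Site 5}: P→Site 5 2·7=14, Q→Site 2 2·5=10, R→Site 5 3·11=33, S→Site 2 4·24=96, T→Site 5 3·9=27. Service 180; fixed 296; total 476.
{Site 3, Site 5}: service 161 + fixed 321 = 482
{Site 4}: service 348 + fixed 135 = 483
{Site 1, Site 2, Site 3, Site 4, Site 5}: service 156 + fixed 725 = 881
No other subset beats 476.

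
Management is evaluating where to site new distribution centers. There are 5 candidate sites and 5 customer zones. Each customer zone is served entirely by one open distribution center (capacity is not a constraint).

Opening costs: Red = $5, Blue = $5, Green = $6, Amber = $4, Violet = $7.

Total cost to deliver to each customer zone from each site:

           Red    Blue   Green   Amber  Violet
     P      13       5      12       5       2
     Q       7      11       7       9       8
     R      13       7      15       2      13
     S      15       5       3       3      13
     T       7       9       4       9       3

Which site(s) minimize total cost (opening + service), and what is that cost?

For any fixed open set, each customer zone goes to its cheapest open site; total = fixed + service.
{Amber, Violet}: P→Violet 2, Q→Violet 8, R→Amber 2, S→Amber 3, T→Violet 3. Service 18; fixed 11; total 29.
{Green, Amber}: P→Amber 5, Q→Green 7, R→Amber 2, S→Green 3, T→Green 4. Service 21; fixed 10; total 31.
{Amber}: service 28 + fixed 4 = 32
{Red, Blue, Green, Amber, Violet}: service 17 + fixed 27 = 44
No other subset beats 29.

Open Amber and Violet; minimum total cost 29.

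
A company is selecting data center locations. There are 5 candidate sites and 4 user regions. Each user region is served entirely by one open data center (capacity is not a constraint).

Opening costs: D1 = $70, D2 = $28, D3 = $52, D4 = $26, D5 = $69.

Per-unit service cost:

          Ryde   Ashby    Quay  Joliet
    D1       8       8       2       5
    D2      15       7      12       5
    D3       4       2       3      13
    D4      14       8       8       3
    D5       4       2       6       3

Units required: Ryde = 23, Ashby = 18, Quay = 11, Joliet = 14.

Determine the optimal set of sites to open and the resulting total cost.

Open D3 and D4; minimum total cost 281.

For any fixed open set, each user region goes to its cheapest open site; total = fixed + service.
{D3, D4}: Ryde→D3 4·23=92, Ashby→D3 2·18=36, Quay→D3 3·11=33, Joliet→D4 3·14=42. Service 203; fixed 78; total 281.
{D5}: Ryde→D5 4·23=92, Ashby→D5 2·18=36, Quay→D5 6·11=66, Joliet→D5 3·14=42. Service 236; fixed 69; total 305.
{D2, D3, D4}: Ryde→D3 4·23=92, Ashby→D3 2·18=36, Quay→D3 3·11=33, Joliet→D4 3·14=42. Service 203; fixed 106; total 309.
{D1, D2, D3, D4, D5}: Ryde→D3 4·23=92, Ashby→D3 2·18=36, Quay→D1 2·11=22, Joliet→D4 3·14=42. Service 192; fixed 245; total 437.
No other subset beats 281.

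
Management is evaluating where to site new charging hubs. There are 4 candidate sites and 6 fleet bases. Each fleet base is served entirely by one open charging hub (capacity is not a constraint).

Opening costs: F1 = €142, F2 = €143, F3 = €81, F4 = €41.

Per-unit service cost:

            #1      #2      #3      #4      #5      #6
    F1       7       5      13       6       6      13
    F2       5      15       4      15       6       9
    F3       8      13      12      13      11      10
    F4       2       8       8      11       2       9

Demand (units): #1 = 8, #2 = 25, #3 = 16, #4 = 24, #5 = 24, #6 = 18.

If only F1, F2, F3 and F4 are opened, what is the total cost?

Total cost: 966

Each fleet base is assigned to its cheapest site among the open ones.
{F1, F2, F3, F4}: #1→F4 2·8=16, #2→F1 5·25=125, #3→F2 4·16=64, #4→F1 6·24=144, #5→F4 2·24=48, #6→F2 9·18=162. Service 559; fixed 407; total 966.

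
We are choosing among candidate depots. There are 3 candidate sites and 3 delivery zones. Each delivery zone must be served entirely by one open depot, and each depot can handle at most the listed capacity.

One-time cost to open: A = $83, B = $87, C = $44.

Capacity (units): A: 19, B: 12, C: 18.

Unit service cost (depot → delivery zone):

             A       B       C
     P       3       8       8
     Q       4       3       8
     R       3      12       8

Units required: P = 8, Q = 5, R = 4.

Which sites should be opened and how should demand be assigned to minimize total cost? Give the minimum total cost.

Open {A}: P→A 3·8=24, Q→A 4·5=20, R→A 3·4=12.
Loads: A carries 17/19. Service 56; fixed 83; total 139.
Next best feasible plan costs 180.

Minimum total cost: 139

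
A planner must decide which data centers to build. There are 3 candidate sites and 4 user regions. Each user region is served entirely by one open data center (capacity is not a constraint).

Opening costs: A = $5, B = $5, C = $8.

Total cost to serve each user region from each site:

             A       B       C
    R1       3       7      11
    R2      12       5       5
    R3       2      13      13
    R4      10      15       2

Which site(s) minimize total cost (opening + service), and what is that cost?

For any fixed open set, each user region goes to its cheapest open site; total = fixed + service.
{A, C}: R1→A 3, R2→C 5, R3→A 2, R4→C 2. Service 12; fixed 13; total 25.
{A, B}: R1→A 3, R2→B 5, R3→A 2, R4→A 10. Service 20; fixed 10; total 30.
{A, B, C}: R1→A 3, R2→B 5, R3→A 2, R4→C 2. Service 12; fixed 18; total 30.
{A}: service 27 + fixed 5 = 32
No other subset beats 25.

Open A and C; minimum total cost 25.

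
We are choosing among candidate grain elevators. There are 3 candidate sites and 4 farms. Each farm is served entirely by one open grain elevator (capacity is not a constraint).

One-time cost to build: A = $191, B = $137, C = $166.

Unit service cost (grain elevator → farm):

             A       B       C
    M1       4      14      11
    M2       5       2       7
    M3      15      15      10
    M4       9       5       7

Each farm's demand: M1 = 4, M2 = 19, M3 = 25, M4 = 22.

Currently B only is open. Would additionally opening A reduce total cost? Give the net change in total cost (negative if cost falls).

Current service cost with {B}: 579.
Adding A: each farm re-picks its cheapest; new service cost 539, saving 40.
Extra fixed cost: 191. Net change = 191 − 40 = 151.
(Totals: 716 → 867.)

No — net change +151 (cost rises by 151).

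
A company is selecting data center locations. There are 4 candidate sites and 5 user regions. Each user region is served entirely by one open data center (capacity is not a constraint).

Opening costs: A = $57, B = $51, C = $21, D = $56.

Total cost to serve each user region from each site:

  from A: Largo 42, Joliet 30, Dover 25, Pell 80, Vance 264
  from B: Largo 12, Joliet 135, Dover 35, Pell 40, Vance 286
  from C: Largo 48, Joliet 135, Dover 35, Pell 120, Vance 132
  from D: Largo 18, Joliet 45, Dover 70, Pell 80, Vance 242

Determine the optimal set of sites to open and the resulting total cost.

For any fixed open set, each user region goes to its cheapest open site; total = fixed + service.
{A, B, C}: Largo→B 12, Joliet→A 30, Dover→A 25, Pell→B 40, Vance→C 132. Service 239; fixed 129; total 368.
{A, C}: Largo→A 42, Joliet→A 30, Dover→A 25, Pell→A 80, Vance→C 132. Service 309; fixed 78; total 387.
{C, D}: service 310 + fixed 77 = 387
{A, B, C, D}: service 239 + fixed 185 = 424
No other subset beats 368.

Open A, B and C; minimum total cost 368.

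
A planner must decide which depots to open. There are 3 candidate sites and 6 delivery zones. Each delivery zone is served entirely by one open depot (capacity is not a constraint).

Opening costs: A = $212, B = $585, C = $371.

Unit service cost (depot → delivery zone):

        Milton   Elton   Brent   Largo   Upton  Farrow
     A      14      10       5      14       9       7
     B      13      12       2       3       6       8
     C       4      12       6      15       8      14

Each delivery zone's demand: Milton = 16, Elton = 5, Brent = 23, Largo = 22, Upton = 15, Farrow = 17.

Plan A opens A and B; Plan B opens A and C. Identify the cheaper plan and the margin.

Plan A: {A, B}: Milton→B 13·16=208, Elton→A 10·5=50, Brent→B 2·23=46, Largo→B 3·22=66, Upton→B 6·15=90, Farrow→A 7·17=119. Service 579; fixed 797; total 1376.
Plan B: {A, C}: Milton→C 4·16=64, Elton→A 10·5=50, Brent→A 5·23=115, Largo→A 14·22=308, Upton→C 8·15=120, Farrow→A 7·17=119. Service 776; fixed 583; total 1359.
Difference: |1376 − 1359| = 17.

Plan B is cheaper by 17.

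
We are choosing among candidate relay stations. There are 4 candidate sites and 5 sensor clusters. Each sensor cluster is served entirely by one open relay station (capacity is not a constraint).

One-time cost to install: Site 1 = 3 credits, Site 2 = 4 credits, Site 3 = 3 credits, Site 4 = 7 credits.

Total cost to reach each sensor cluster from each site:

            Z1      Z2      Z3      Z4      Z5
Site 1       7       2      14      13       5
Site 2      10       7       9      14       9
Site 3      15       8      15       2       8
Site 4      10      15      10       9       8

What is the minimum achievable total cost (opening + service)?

For any fixed open set, each sensor cluster goes to its cheapest open site; total = fixed + service.
{Site 1, Site 2, Site 3}: Z1→Site 1 7, Z2→Site 1 2, Z3→Site 2 9, Z4→Site 3 2, Z5→Site 1 5. Service 25; fixed 10; total 35.
{Site 1, Site 3}: service 30 + fixed 6 = 36
{Site 1, Site 3, Site 4}: Z1→Site 1 7, Z2→Site 1 2, Z3→Site 4 10, Z4→Site 3 2, Z5→Site 1 5. Service 26; fixed 13; total 39.
{Site 1, Site 2, Site 3, Site 4}: service 25 + fixed 17 = 42
No other subset beats 35.

Minimum total cost: 35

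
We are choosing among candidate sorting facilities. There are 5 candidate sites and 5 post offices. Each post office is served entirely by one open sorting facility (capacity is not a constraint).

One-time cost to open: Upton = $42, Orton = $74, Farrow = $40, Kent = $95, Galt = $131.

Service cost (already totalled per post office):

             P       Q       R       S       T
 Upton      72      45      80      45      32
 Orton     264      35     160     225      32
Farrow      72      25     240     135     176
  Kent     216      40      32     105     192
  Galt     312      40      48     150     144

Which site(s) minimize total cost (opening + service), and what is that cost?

Open Upton only; minimum total cost 316.

For any fixed open set, each post office goes to its cheapest open site; total = fixed + service.
{Upton}: P→Upton 72, Q→Upton 45, R→Upton 80, S→Upton 45, T→Upton 32. Service 274; fixed 42; total 316.
{Upton, Farrow}: service 254 + fixed 82 = 336
{Upton, Kent}: service 221 + fixed 137 = 358
{Upton, Orton, Farrow, Kent, Galt}: service 206 + fixed 382 = 588
No other subset beats 316.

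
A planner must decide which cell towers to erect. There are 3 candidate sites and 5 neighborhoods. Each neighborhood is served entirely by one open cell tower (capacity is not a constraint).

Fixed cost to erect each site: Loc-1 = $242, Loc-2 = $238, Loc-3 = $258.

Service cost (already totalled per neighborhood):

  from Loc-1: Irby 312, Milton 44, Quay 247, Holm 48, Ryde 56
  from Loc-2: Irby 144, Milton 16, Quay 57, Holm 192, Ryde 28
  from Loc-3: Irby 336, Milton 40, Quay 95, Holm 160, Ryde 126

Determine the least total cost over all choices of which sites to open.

Minimum total cost: 675

For any fixed open set, each neighborhood goes to its cheapest open site; total = fixed + service.
{Loc-2}: Irby→Loc-2 144, Milton→Loc-2 16, Quay→Loc-2 57, Holm→Loc-2 192, Ryde→Loc-2 28. Service 437; fixed 238; total 675.
{Loc-1, Loc-2}: service 293 + fixed 480 = 773
{Loc-2, Loc-3}: service 405 + fixed 496 = 901
{Loc-1, Loc-2, Loc-3}: Irby→Loc-2 144, Milton→Loc-2 16, Quay→Loc-2 57, Holm→Loc-1 48, Ryde→Loc-2 28. Service 293; fixed 738; total 1031.
(All 7 nonempty subsets were checked; Loc-2 only is lowest.)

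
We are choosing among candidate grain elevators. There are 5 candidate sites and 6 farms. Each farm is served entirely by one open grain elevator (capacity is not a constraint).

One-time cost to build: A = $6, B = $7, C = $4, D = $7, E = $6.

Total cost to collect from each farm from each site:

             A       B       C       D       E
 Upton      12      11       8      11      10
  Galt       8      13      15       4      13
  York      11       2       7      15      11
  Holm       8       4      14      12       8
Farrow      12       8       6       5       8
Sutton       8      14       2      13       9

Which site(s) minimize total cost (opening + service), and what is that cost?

Open B, C and D; minimum total cost 43.

For any fixed open set, each farm goes to its cheapest open site; total = fixed + service.
{B, C, D}: Upton→C 8, Galt→D 4, York→B 2, Holm→B 4, Farrow→D 5, Sutton→C 2. Service 25; fixed 18; total 43.
{B, C}: service 35 + fixed 11 = 46
{A, B, C}: service 30 + fixed 17 = 47
{A, B, C, D, E}: Upton→C 8, Galt→D 4, York→B 2, Holm→B 4, Farrow→D 5, Sutton→C 2. Service 25; fixed 30; total 55.
No other subset beats 43.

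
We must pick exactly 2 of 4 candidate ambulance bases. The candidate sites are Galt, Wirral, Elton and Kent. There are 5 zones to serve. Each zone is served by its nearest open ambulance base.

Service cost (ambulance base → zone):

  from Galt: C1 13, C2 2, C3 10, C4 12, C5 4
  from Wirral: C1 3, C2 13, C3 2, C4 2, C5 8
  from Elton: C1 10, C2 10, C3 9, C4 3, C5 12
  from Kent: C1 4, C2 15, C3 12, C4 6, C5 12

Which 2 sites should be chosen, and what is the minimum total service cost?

Choose Galt and Wirral; total service cost 13.

With exactly 2 open, each zone uses its cheapest among the chosen.
{Galt, Wirral}: C1→Wirral 3, C2→Galt 2, C3→Wirral 2, C4→Wirral 2, C5→Galt 4. Service cost 13.
{Wirral, Elton}: service cost 25
{Galt, Kent}: service cost 26
Among all 6 size-2 choices, {Galt, Wirral} is lowest.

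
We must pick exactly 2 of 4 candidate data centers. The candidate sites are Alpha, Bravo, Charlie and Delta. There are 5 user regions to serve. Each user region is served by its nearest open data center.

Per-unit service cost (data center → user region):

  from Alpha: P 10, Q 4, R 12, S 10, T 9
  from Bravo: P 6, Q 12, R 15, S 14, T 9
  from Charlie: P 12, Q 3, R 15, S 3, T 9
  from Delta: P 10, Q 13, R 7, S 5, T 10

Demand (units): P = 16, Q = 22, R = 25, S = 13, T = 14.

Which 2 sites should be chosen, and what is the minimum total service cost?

Choose Charlie and Delta; total service cost 566.

With exactly 2 open, each user region uses its cheapest among the chosen.
{Charlie, Delta}: P→Delta 10·16=160, Q→Charlie 3·22=66, R→Delta 7·25=175, S→Charlie 3·13=39, T→Charlie 9·14=126. Service cost 566.
{Alpha, Delta}: service cost 614
{Alpha, Charlie}: service cost 691
Among all 6 size-2 choices, {Charlie, Delta} is lowest.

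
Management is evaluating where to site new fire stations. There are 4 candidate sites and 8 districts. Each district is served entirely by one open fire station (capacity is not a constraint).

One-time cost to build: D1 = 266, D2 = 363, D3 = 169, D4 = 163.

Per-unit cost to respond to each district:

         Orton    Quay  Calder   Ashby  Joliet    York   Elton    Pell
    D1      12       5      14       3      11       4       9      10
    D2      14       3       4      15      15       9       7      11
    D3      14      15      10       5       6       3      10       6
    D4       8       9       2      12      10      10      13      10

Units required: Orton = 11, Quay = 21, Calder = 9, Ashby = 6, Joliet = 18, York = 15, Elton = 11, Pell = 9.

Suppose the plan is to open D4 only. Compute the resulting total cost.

Total cost: 1093

Each district is assigned to its cheapest site among the open ones.
{D4}: Orton→D4 8·11=88, Quay→D4 9·21=189, Calder→D4 2·9=18, Ashby→D4 12·6=72, Joliet→D4 10·18=180, York→D4 10·15=150, Elton→D4 13·11=143, Pell→D4 10·9=90. Service 930; fixed 163; total 1093.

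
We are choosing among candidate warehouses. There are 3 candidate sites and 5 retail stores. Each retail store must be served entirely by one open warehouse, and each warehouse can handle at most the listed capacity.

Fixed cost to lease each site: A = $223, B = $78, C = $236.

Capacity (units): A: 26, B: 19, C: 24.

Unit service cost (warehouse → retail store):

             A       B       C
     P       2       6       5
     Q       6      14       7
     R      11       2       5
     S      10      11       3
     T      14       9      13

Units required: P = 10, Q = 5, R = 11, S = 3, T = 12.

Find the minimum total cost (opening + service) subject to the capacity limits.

Open {B, C}: P→C 5·10=50, Q→B 14·5=70, R→C 5·11=55, S→C 3·3=9, T→B 9·12=108.
Loads: B carries 17/19, C carries 24/24. Service 292; fixed 314; total 606.
Next best feasible plan costs 611.

Minimum total cost: 606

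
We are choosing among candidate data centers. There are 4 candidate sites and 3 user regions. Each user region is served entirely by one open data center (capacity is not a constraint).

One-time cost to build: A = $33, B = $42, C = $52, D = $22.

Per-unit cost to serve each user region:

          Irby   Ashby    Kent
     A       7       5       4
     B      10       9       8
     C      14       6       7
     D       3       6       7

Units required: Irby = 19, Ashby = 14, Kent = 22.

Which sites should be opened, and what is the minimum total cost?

For any fixed open set, each user region goes to its cheapest open site; total = fixed + service.
{A, D}: Irby→D 3·19=57, Ashby→A 5·14=70, Kent→A 4·22=88. Service 215; fixed 55; total 270.
{A, B, D}: Irby→D 3·19=57, Ashby→A 5·14=70, Kent→A 4·22=88. Service 215; fixed 97; total 312.
{D}: service 295 + fixed 22 = 317
{A, B, C, D}: Irby→D 3·19=57, Ashby→A 5·14=70, Kent→A 4·22=88. Service 215; fixed 149; total 364.
(All 15 nonempty subsets were checked; A and D is lowest.)

Open A and D; minimum total cost 270.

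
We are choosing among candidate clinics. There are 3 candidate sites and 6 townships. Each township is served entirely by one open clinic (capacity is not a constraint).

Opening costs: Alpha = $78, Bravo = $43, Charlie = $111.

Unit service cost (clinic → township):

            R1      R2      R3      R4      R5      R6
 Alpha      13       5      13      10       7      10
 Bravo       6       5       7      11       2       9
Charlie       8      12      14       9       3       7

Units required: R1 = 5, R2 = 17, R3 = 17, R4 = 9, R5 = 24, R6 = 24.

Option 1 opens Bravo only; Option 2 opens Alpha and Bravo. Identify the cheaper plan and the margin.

Option 1 is cheaper by 69.

Option 1: {Bravo}: R1→Bravo 6·5=30, R2→Bravo 5·17=85, R3→Bravo 7·17=119, R4→Bravo 11·9=99, R5→Bravo 2·24=48, R6→Bravo 9·24=216. Service 597; fixed 43; total 640.
Option 2: {Alpha, Bravo}: R1→Bravo 6·5=30, R2→Alpha 5·17=85, R3→Bravo 7·17=119, R4→Alpha 10·9=90, R5→Bravo 2·24=48, R6→Bravo 9·24=216. Service 588; fixed 121; total 709.
Difference: |640 − 709| = 69.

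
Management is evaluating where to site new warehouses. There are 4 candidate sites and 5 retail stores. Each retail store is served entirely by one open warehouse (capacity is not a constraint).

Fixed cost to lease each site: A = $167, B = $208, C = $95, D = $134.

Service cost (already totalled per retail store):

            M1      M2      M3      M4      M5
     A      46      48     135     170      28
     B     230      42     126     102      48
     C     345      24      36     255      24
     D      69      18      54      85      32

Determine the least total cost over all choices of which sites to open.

Minimum total cost: 392

For any fixed open set, each retail store goes to its cheapest open site; total = fixed + service.
{D}: M1→D 69, M2→D 18, M3→D 54, M4→D 85, M5→D 32. Service 258; fixed 134; total 392.
{C, D}: service 232 + fixed 229 = 461
{A, D}: service 231 + fixed 301 = 532
{A, B, C, D}: service 209 + fixed 604 = 813
No other subset beats 392.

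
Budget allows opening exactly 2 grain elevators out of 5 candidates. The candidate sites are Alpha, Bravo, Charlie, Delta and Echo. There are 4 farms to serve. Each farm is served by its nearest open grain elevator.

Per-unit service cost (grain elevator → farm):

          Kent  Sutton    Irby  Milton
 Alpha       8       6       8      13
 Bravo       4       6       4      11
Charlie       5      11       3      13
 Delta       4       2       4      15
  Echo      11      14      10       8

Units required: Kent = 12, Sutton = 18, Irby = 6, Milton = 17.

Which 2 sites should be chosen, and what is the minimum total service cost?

With exactly 2 open, each farm uses its cheapest among the chosen.
{Delta, Echo}: Kent→Delta 4·12=48, Sutton→Delta 2·18=36, Irby→Delta 4·6=24, Milton→Echo 8·17=136. Service cost 244.
{Bravo, Delta}: service cost 295
{Bravo, Echo}: service cost 316
Among all 10 size-2 choices, {Delta, Echo} is lowest.

Choose Delta and Echo; total service cost 244.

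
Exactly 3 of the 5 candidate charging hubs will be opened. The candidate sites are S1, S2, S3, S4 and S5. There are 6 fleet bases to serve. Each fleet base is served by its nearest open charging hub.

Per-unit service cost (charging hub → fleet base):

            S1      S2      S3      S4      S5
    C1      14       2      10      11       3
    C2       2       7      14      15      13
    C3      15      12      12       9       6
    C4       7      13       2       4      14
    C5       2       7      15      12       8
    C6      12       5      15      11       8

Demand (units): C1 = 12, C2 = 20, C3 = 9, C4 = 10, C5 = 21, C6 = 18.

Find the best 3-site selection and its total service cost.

Choose S1, S2 and S4; total service cost 317.

With exactly 3 open, each fleet base uses its cheapest among the chosen.
{S1, S2, S4}: C1→S2 2·12=24, C2→S1 2·20=40, C3→S4 9·9=81, C4→S4 4·10=40, C5→S1 2·21=42, C6→S2 5·18=90. Service cost 317.
{S1, S2, S5}: service cost 320
{S1, S2, S3}: service cost 324
Among all 10 size-3 choices, {S1, S2, S4} is lowest.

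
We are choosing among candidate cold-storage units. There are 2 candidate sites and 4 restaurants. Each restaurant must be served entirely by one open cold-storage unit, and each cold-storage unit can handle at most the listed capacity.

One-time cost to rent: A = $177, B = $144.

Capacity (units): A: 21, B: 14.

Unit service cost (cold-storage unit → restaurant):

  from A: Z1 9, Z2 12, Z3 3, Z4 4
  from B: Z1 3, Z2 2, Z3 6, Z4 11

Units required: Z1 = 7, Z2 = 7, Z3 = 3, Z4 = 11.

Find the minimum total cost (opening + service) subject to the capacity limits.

Open {A, B}: Z1→B 3·7=21, Z2→B 2·7=14, Z3→A 3·3=9, Z4→A 4·11=44.
Loads: A carries 14/21, B carries 14/14. Service 88; fixed 321; total 409.
Next best feasible plan costs 451.

Minimum total cost: 409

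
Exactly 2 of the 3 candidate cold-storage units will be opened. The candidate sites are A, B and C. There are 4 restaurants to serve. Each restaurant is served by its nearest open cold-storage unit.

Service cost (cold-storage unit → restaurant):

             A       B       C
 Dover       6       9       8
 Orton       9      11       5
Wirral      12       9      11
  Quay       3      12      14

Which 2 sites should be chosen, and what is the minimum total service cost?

Choose A and C; total service cost 25.

With exactly 2 open, each restaurant uses its cheapest among the chosen.
{A, C}: Dover→A 6, Orton→C 5, Wirral→C 11, Quay→A 3. Service cost 25.
{A, B}: service cost 27
{B, C}: service cost 34
Among all 3 size-2 choices, {A, C} is lowest.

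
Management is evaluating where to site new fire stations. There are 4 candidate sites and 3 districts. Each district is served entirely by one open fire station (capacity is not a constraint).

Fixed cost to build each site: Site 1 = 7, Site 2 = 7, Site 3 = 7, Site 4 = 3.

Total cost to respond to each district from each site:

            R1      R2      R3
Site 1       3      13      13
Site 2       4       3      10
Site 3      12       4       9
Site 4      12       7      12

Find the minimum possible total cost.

For any fixed open set, each district goes to its cheapest open site; total = fixed + service.
{Site 2}: R1→Site 2 4, R2→Site 2 3, R3→Site 2 10. Service 17; fixed 7; total 24.
{Site 2, Site 4}: R1→Site 2 4, R2→Site 2 3, R3→Site 2 10. Service 17; fixed 10; total 27.
{Site 1, Site 2}: service 16 + fixed 14 = 30
{Site 1, Site 2, Site 3, Site 4}: R1→Site 1 3, R2→Site 2 3, R3→Site 3 9. Service 15; fixed 24; total 39.
No other subset beats 24.

Minimum total cost: 24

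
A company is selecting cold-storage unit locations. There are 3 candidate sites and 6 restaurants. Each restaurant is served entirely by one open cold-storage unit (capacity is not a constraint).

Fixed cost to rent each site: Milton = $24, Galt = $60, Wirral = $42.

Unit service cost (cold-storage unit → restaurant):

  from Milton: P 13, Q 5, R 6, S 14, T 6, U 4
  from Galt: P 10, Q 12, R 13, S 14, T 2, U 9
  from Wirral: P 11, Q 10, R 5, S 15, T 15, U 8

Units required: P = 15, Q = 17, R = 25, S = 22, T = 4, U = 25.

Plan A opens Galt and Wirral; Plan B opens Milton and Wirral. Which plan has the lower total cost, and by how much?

Plan B is cheaper by 190.

Plan A: {Galt, Wirral}: P→Galt 10·15=150, Q→Wirral 10·17=170, R→Wirral 5·25=125, S→Galt 14·22=308, T→Galt 2·4=8, U→Wirral 8·25=200. Service 961; fixed 102; total 1063.
Plan B: {Milton, Wirral}: P→Wirral 11·15=165, Q→Milton 5·17=85, R→Wirral 5·25=125, S→Milton 14·22=308, T→Milton 6·4=24, U→Milton 4·25=100. Service 807; fixed 66; total 873.
Difference: |1063 − 873| = 190.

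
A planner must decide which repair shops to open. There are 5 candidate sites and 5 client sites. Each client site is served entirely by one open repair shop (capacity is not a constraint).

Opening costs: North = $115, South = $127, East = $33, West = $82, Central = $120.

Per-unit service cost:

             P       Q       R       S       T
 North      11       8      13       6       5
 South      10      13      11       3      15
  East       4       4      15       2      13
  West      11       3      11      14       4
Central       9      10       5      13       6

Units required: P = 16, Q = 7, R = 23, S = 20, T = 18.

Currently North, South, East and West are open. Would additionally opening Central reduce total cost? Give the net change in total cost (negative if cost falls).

Current service cost with {North, South, East, West}: 450.
Adding Central: each client site re-picks its cheapest; new service cost 312, saving 138.
Extra fixed cost: 120. Net change = 120 − 138 = -18.
(Totals: 807 → 789.)

Yes — net change −18 (cost falls by 18).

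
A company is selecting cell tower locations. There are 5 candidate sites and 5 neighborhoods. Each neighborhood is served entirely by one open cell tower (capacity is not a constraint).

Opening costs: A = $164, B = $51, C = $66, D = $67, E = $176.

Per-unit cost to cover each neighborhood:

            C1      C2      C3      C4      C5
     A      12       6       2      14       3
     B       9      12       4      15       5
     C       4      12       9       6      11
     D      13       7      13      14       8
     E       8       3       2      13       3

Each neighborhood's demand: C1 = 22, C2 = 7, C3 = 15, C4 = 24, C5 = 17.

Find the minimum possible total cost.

Minimum total cost: 576

For any fixed open set, each neighborhood goes to its cheapest open site; total = fixed + service.
{C, E}: C1→C 4·22=88, C2→E 3·7=21, C3→E 2·15=30, C4→C 6·24=144, C5→E 3·17=51. Service 334; fixed 242; total 576.
{B, C}: service 461 + fixed 117 = 578
{A, C}: C1→C 4·22=88, C2→A 6·7=42, C3→A 2·15=30, C4→C 6·24=144, C5→A 3·17=51. Service 355; fixed 230; total 585.
{A, B, C, D, E}: service 334 + fixed 524 = 858
No other subset beats 576.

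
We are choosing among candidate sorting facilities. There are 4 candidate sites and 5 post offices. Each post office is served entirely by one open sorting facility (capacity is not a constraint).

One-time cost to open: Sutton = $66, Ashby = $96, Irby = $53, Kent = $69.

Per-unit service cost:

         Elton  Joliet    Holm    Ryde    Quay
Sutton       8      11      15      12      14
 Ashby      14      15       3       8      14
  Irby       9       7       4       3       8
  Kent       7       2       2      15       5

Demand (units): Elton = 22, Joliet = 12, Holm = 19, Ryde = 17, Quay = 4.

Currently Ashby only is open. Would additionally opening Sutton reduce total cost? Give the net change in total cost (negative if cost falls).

Yes — net change −114 (cost falls by 114).

Current service cost with {Ashby}: 737.
Adding Sutton: each post office re-picks its cheapest; new service cost 557, saving 180.
Extra fixed cost: 66. Net change = 66 − 180 = -114.
(Totals: 833 → 719.)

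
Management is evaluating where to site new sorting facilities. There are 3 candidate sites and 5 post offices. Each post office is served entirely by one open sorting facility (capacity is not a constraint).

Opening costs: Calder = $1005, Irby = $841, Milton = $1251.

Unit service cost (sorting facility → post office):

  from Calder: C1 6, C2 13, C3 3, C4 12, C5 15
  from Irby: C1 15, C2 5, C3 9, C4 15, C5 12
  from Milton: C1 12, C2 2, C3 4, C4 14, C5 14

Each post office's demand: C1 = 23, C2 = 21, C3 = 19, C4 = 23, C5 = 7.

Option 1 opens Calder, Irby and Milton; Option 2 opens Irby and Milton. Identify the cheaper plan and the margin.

Option 2 is cheaper by 802.

Option 1: {Calder, Irby, Milton}: C1→Calder 6·23=138, C2→Milton 2·21=42, C3→Calder 3·19=57, C4→Calder 12·23=276, C5→Irby 12·7=84. Service 597; fixed 3097; total 3694.
Option 2: {Irby, Milton}: C1→Milton 12·23=276, C2→Milton 2·21=42, C3→Milton 4·19=76, C4→Milton 14·23=322, C5→Irby 12·7=84. Service 800; fixed 2092; total 2892.
Difference: |3694 − 2892| = 802.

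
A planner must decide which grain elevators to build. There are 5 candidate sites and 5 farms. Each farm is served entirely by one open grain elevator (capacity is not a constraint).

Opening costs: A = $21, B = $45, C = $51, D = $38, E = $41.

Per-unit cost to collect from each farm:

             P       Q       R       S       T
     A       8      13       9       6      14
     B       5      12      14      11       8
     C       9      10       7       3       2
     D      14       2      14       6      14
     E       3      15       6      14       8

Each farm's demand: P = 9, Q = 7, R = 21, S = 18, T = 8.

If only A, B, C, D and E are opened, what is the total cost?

Each farm is assigned to its cheapest site among the open ones.
{A, B, C, D, E}: P→E 3·9=27, Q→D 2·7=14, R→E 6·21=126, S→C 3·18=54, T→C 2·8=16. Service 237; fixed 196; total 433.

Total cost: 433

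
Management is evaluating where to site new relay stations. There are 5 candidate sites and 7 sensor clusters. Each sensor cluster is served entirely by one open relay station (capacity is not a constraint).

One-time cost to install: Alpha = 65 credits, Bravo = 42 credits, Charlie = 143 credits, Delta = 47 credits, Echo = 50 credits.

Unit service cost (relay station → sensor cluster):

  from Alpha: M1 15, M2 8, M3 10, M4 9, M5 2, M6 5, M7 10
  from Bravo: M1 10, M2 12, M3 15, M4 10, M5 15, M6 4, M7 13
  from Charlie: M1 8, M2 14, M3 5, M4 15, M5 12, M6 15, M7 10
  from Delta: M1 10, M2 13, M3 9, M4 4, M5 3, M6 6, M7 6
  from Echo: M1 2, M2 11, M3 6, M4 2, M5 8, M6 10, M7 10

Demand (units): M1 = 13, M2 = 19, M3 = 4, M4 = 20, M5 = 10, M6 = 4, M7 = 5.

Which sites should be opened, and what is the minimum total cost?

For any fixed open set, each sensor cluster goes to its cheapest open site; total = fixed + service.
{Alpha, Echo}: M1→Echo 2·13=26, M2→Alpha 8·19=152, M3→Echo 6·4=24, M4→Echo 2·20=40, M5→Alpha 2·10=20, M6→Alpha 5·4=20, M7→Alpha 10·5=50. Service 332; fixed 115; total 447.
{Alpha, Delta, Echo}: M1→Echo 2·13=26, M2→Alpha 8·19=152, M3→Echo 6·4=24, M4→Echo 2·20=40, M5→Alpha 2·10=20, M6→Alpha 5·4=20, M7→Delta 6·5=30. Service 312; fixed 162; total 474.
{Delta, Echo}: M1→Echo 2·13=26, M2→Echo 11·19=209, M3→Echo 6·4=24, M4→Echo 2·20=40, M5→Delta 3·10=30, M6→Delta 6·4=24, M7→Delta 6·5=30. Service 383; fixed 97; total 480.
{Alpha, Bravo, Charlie, Delta, Echo}: service 304 + fixed 347 = 651
No other subset beats 447.

Open Alpha and Echo; minimum total cost 447.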